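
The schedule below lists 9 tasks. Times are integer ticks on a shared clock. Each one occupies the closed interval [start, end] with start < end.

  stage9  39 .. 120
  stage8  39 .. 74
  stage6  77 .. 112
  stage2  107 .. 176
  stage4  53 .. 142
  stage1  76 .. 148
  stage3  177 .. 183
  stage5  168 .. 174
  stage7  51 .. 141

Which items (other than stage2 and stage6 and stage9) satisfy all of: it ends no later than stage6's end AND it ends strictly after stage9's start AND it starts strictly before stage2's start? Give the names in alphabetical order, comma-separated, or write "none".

Conditions: its end is no later than stage6's end (X.end <= 112) AND its end is strictly after stage9's start (X.end > 39) AND its start is strictly before stage2's start (X.start < 107).
stage1: end 148 <= 112? ✗; end 148 > 39? ✓; start 76 < 107? ✓ → no.
stage3: end 183 <= 112? ✗; end 183 > 39? ✓; start 177 < 107? ✗ → no.
stage4: end 142 <= 112? ✗; end 142 > 39? ✓; start 53 < 107? ✓ → no.
stage5: end 174 <= 112? ✗; end 174 > 39? ✓; start 168 < 107? ✗ → no.
stage7: end 141 <= 112? ✗; end 141 > 39? ✓; start 51 < 107? ✓ → no.
stage8: end 74 <= 112? ✓; end 74 > 39? ✓; start 39 < 107? ✓ → yes.
Result: stage8.

stage8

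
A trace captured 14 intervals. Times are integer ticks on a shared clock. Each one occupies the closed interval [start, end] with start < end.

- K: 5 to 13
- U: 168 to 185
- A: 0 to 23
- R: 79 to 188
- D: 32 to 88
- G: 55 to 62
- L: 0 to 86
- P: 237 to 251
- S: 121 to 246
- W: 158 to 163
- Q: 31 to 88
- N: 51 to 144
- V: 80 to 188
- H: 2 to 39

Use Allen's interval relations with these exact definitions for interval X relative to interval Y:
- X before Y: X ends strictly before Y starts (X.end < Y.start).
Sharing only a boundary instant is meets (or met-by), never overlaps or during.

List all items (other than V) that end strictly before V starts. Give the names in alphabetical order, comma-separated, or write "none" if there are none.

Target V = [80, 188].
A [0, 23] → before → yes.
D [32, 88] → overlaps → no.
G [55, 62] → before → yes.
H [2, 39] → before → yes.
K [5, 13] → before → yes.
L [0, 86] → overlaps → no.
N [51, 144] → overlaps → no.
P [237, 251] → after → no.
Q [31, 88] → overlaps → no.
R [79, 188] → finished-by → no.
S [121, 246] → overlapped-by → no.
U [168, 185] → during → no.
W [158, 163] → during → no.
Result: A, G, H, K.

A, G, H, K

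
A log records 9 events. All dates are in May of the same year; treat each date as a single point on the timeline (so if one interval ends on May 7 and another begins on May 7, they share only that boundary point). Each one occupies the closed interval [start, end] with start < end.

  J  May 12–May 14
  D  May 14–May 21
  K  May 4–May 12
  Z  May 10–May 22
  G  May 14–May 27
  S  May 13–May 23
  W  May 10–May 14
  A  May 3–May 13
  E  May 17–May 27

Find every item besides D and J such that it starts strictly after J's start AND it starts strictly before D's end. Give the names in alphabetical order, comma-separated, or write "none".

Conditions: its start is strictly after J's start (X.start > May 12) AND its start is strictly before D's end (X.start < May 21).
A: start May 3 > May 12? ✗; start May 3 < May 21? ✓ → no.
E: start May 17 > May 12? ✓; start May 17 < May 21? ✓ → yes.
G: start May 14 > May 12? ✓; start May 14 < May 21? ✓ → yes.
K: start May 4 > May 12? ✗; start May 4 < May 21? ✓ → no.
S: start May 13 > May 12? ✓; start May 13 < May 21? ✓ → yes.
W: start May 10 > May 12? ✗; start May 10 < May 21? ✓ → no.
Z: start May 10 > May 12? ✗; start May 10 < May 21? ✓ → no.
Result: E, G, S.

E, G, S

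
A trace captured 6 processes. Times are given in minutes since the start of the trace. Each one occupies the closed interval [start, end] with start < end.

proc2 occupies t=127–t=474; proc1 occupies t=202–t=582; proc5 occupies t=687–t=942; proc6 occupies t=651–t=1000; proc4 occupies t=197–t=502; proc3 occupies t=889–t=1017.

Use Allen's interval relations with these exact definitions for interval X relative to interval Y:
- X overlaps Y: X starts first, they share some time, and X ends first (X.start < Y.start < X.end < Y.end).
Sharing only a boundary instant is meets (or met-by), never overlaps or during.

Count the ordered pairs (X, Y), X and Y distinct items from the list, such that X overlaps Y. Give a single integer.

Checking all 30 ordered pairs for relation 'overlaps'; matching pairs in alphabetical order:
(proc2, proc1): proc2 overlaps proc1 ✓
(proc2, proc4): proc2 overlaps proc4 ✓
(proc4, proc1): proc4 overlaps proc1 ✓
(proc5, proc3): proc5 overlaps proc3 ✓
(proc6, proc3): proc6 overlaps proc3 ✓
Count: 5.

5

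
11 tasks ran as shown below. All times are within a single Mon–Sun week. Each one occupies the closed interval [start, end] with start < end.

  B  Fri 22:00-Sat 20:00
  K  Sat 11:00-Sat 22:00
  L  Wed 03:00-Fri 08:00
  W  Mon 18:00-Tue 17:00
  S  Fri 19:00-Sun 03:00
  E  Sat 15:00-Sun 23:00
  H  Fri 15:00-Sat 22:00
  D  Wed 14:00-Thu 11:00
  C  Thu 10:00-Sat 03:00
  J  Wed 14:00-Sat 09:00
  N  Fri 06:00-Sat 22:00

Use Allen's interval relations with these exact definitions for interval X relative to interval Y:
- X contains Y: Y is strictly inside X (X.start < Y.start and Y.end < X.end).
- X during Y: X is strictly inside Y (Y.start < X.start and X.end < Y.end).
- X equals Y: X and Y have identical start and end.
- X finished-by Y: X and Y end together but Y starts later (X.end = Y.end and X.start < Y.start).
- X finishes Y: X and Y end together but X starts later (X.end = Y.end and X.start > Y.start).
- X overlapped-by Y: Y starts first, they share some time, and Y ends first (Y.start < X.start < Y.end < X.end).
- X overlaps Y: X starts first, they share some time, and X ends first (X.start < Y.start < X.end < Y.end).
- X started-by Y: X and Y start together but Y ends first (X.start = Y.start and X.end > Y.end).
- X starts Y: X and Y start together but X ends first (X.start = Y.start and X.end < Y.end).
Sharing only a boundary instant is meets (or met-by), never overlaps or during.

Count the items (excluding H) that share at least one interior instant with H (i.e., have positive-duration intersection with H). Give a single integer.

7

Target H = [Fri 15:00, Sat 22:00].
B [Fri 22:00, Sat 20:00] → during → counts.
C [Thu 10:00, Sat 03:00] → overlaps → counts.
D [Wed 14:00, Thu 11:00] → before → no.
E [Sat 15:00, Sun 23:00] → overlapped-by → counts.
J [Wed 14:00, Sat 09:00] → overlaps → counts.
K [Sat 11:00, Sat 22:00] → finishes → counts.
L [Wed 03:00, Fri 08:00] → before → no.
N [Fri 06:00, Sat 22:00] → finished-by → counts.
S [Fri 19:00, Sun 03:00] → overlapped-by → counts.
W [Mon 18:00, Tue 17:00] → before → no.
Total: 7.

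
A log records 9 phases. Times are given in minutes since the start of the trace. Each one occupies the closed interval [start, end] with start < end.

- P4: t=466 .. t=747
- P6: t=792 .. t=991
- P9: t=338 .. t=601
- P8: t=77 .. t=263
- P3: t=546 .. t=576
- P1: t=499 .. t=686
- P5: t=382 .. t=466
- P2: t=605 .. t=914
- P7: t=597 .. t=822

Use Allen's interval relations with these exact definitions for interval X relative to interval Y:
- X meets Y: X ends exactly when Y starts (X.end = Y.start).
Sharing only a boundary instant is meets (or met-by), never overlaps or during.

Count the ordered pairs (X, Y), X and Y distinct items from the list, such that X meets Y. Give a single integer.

Checking all 72 ordered pairs for relation 'meets'; matching pairs in alphabetical order:
(P5, P4): P5 meets P4 ✓
Count: 1.

1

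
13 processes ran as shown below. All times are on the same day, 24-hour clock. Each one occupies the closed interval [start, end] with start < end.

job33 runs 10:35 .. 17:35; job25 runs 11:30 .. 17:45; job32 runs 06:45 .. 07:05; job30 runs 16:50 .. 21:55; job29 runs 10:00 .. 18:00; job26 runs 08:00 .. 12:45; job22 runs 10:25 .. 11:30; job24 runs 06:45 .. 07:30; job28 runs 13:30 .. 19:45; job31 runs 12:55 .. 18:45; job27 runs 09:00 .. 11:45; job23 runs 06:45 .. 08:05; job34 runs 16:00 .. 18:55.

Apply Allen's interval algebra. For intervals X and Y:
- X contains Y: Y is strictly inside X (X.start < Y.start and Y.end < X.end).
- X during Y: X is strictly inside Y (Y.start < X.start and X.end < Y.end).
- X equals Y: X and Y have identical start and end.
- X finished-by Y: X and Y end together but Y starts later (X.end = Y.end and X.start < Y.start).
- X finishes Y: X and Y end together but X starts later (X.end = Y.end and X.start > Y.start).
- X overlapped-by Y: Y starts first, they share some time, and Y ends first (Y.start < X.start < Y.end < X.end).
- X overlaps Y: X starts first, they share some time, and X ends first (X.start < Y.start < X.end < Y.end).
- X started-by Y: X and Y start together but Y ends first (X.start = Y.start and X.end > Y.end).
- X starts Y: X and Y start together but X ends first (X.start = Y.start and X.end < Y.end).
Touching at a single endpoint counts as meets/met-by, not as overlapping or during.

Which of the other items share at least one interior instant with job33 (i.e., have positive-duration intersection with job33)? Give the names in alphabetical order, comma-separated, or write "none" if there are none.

job22, job25, job26, job27, job28, job29, job30, job31, job34

Target job33 = [10:35, 17:35].
job22 [10:25, 11:30] → overlaps → yes.
job23 [06:45, 08:05] → before → no.
job24 [06:45, 07:30] → before → no.
job25 [11:30, 17:45] → overlapped-by → yes.
job26 [08:00, 12:45] → overlaps → yes.
job27 [09:00, 11:45] → overlaps → yes.
job28 [13:30, 19:45] → overlapped-by → yes.
job29 [10:00, 18:00] → contains → yes.
job30 [16:50, 21:55] → overlapped-by → yes.
job31 [12:55, 18:45] → overlapped-by → yes.
job32 [06:45, 07:05] → before → no.
job34 [16:00, 18:55] → overlapped-by → yes.
Result: job22, job25, job26, job27, job28, job29, job30, job31, job34.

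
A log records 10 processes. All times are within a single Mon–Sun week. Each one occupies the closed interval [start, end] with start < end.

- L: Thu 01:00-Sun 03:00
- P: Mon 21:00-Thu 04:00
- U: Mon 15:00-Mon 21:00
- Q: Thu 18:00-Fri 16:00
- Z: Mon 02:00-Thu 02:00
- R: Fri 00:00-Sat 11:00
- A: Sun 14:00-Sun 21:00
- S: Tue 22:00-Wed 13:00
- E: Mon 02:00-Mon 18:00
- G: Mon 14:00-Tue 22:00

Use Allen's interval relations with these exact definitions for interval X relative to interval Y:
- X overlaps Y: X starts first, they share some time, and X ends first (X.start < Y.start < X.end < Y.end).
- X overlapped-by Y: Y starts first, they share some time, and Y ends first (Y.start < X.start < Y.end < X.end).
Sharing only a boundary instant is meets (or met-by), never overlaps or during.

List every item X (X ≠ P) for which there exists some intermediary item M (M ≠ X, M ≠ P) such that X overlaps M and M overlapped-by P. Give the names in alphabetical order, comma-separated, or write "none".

Z

Target P = [Mon 21:00, Thu 04:00].
Intermediaries M with M overlapped-by P: L.
Via L — items with X overlaps L: Z.
Union: Z.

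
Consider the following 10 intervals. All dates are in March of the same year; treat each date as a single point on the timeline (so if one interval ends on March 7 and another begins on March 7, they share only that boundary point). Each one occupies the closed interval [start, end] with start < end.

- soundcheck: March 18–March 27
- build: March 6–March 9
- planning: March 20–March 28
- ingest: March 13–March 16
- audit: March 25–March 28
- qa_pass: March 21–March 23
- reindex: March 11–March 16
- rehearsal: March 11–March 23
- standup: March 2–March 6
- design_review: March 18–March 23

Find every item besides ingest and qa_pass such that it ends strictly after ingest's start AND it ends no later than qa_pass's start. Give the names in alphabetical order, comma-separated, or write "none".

reindex

Conditions: its end is strictly after ingest's start (X.end > March 13) AND its end is no later than qa_pass's start (X.end <= March 21).
audit: end March 28 > March 13? ✓; end March 28 <= March 21? ✗ → no.
build: end March 9 > March 13? ✗; end March 9 <= March 21? ✓ → no.
design_review: end March 23 > March 13? ✓; end March 23 <= March 21? ✗ → no.
planning: end March 28 > March 13? ✓; end March 28 <= March 21? ✗ → no.
rehearsal: end March 23 > March 13? ✓; end March 23 <= March 21? ✗ → no.
reindex: end March 16 > March 13? ✓; end March 16 <= March 21? ✓ → yes.
soundcheck: end March 27 > March 13? ✓; end March 27 <= March 21? ✗ → no.
standup: end March 6 > March 13? ✗; end March 6 <= March 21? ✓ → no.
Result: reindex.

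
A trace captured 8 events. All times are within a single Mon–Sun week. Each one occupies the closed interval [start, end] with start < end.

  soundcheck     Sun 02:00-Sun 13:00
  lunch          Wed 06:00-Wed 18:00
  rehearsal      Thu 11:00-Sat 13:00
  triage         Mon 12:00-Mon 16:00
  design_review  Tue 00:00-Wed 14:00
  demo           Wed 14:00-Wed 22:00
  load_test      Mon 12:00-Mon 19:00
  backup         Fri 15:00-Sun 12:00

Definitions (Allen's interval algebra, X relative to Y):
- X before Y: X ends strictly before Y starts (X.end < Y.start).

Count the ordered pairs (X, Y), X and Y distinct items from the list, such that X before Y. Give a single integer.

Checking all 56 ordered pairs for relation 'before'; matching pairs in alphabetical order:
(demo, backup): demo before backup ✓
(demo, rehearsal): demo before rehearsal ✓
(demo, soundcheck): demo before soundcheck ✓
(design_review, backup): design_review before backup ✓
(design_review, rehearsal): design_review before rehearsal ✓
(design_review, soundcheck): design_review before soundcheck ✓
(load_test, backup): load_test before backup ✓
(load_test, demo): load_test before demo ✓
(load_test, design_review): load_test before design_review ✓
(load_test, lunch): load_test before lunch ✓
(load_test, rehearsal): load_test before rehearsal ✓
(load_test, soundcheck): load_test before soundcheck ✓
(lunch, backup): lunch before backup ✓
(lunch, rehearsal): lunch before rehearsal ✓
(lunch, soundcheck): lunch before soundcheck ✓
(rehearsal, soundcheck): rehearsal before soundcheck ✓
(triage, backup): triage before backup ✓
(triage, demo): triage before demo ✓
(triage, design_review): triage before design_review ✓
(triage, lunch): triage before lunch ✓
(triage, rehearsal): triage before rehearsal ✓
(triage, soundcheck): triage before soundcheck ✓
Count: 22.

22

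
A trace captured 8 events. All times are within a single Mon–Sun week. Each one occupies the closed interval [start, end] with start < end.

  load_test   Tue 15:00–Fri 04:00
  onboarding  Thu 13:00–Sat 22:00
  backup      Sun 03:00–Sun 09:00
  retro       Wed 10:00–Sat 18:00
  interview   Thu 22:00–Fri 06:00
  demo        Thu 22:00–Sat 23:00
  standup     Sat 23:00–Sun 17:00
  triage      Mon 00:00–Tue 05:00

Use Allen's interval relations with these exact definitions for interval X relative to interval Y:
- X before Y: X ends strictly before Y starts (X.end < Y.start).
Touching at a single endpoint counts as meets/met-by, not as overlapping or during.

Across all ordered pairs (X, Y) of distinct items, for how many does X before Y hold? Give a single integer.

Checking all 56 ordered pairs for relation 'before'; matching pairs in alphabetical order:
(demo, backup): demo before backup ✓
(interview, backup): interview before backup ✓
(interview, standup): interview before standup ✓
(load_test, backup): load_test before backup ✓
(load_test, standup): load_test before standup ✓
(onboarding, backup): onboarding before backup ✓
(onboarding, standup): onboarding before standup ✓
(retro, backup): retro before backup ✓
(retro, standup): retro before standup ✓
(triage, backup): triage before backup ✓
(triage, demo): triage before demo ✓
(triage, interview): triage before interview ✓
(triage, load_test): triage before load_test ✓
(triage, onboarding): triage before onboarding ✓
(triage, retro): triage before retro ✓
(triage, standup): triage before standup ✓
Count: 16.

16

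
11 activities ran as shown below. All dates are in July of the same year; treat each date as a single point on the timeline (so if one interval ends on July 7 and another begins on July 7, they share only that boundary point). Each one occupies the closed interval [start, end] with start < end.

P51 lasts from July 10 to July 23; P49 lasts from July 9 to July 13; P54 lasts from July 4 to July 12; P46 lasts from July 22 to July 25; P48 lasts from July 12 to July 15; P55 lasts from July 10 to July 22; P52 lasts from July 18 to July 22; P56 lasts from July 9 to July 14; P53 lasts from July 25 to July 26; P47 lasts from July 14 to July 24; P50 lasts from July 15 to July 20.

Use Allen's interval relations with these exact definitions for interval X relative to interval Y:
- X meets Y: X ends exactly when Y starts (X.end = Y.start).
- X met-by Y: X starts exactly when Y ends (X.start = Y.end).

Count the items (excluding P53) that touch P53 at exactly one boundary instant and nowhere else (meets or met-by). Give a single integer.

Target P53 = [July 25, July 26].
P46 [July 22, July 25] → meets → counts.
P47 [July 14, July 24] → before → no.
P48 [July 12, July 15] → before → no.
P49 [July 9, July 13] → before → no.
P50 [July 15, July 20] → before → no.
P51 [July 10, July 23] → before → no.
P52 [July 18, July 22] → before → no.
P54 [July 4, July 12] → before → no.
P55 [July 10, July 22] → before → no.
P56 [July 9, July 14] → before → no.
Total: 1.

1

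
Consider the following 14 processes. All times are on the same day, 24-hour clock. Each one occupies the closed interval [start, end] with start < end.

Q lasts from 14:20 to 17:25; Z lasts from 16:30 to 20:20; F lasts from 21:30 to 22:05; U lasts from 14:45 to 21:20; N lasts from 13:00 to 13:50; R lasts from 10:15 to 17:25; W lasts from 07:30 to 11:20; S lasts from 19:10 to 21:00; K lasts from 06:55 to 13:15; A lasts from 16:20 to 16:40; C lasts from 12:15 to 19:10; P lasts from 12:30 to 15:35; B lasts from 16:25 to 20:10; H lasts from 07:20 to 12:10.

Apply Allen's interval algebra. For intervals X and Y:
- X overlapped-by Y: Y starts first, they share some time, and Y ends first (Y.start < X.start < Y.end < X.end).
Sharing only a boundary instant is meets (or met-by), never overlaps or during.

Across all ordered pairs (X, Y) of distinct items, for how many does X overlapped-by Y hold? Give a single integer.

23

Checking all 182 ordered pairs for relation 'overlapped-by'; matching pairs in alphabetical order:
(B, A): B overlapped-by A ✓
(B, C): B overlapped-by C ✓
(B, Q): B overlapped-by Q ✓
(B, R): B overlapped-by R ✓
(C, K): C overlapped-by K ✓
(C, R): C overlapped-by R ✓
(N, K): N overlapped-by K ✓
(P, K): P overlapped-by K ✓
(Q, P): Q overlapped-by P ✓
(R, H): R overlapped-by H ✓
(R, K): R overlapped-by K ✓
(R, W): R overlapped-by W ✓
(S, B): S overlapped-by B ✓
(S, Z): S overlapped-by Z ✓
(U, C): U overlapped-by C ✓
(U, P): U overlapped-by P ✓
(U, Q): U overlapped-by Q ✓
(U, R): U overlapped-by R ✓
(Z, A): Z overlapped-by A ✓
(Z, B): Z overlapped-by B ✓
(Z, C): Z overlapped-by C ✓
(Z, Q): Z overlapped-by Q ✓
(Z, R): Z overlapped-by R ✓
Count: 23.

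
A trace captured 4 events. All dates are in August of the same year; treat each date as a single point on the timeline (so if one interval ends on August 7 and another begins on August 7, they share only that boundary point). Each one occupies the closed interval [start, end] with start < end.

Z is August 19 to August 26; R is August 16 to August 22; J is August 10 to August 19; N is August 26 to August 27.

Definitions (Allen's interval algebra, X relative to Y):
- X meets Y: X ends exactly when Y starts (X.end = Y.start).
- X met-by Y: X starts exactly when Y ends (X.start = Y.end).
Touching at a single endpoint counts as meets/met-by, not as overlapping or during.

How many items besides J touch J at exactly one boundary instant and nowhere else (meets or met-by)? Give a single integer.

Target J = [August 10, August 19].
N [August 26, August 27] → after → no.
R [August 16, August 22] → overlapped-by → no.
Z [August 19, August 26] → met-by → counts.
Total: 1.

1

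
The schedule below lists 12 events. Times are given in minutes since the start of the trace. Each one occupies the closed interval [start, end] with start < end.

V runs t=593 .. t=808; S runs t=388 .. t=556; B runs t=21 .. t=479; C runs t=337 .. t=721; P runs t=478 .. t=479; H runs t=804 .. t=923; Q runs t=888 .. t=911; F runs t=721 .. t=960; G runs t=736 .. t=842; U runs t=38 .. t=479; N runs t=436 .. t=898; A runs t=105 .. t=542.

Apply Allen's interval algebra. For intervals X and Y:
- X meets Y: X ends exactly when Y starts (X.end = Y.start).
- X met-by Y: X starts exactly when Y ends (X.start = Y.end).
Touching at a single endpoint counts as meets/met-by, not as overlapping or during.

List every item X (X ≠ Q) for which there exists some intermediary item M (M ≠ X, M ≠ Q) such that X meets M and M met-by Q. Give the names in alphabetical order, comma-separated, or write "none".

Target Q = [t=888, t=911].
Intermediaries M with M met-by Q: none.
Union: none.

none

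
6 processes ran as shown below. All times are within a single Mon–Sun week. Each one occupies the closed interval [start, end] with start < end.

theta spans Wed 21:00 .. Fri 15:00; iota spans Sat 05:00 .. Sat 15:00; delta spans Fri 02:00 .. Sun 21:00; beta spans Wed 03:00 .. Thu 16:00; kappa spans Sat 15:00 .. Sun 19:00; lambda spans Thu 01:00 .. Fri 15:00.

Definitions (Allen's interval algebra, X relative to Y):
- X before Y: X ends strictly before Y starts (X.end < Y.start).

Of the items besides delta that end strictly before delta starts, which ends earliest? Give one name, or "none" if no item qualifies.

beta

Target delta = [Fri 02:00, Sun 21:00].
beta [Wed 03:00, Thu 16:00] → before → candidate.
iota [Sat 05:00, Sat 15:00] → during → excluded.
kappa [Sat 15:00, Sun 19:00] → during → excluded.
lambda [Thu 01:00, Fri 15:00] → overlaps → excluded.
theta [Wed 21:00, Fri 15:00] → overlaps → excluded.
Among candidates, earliest end is Thu 16:00 → beta.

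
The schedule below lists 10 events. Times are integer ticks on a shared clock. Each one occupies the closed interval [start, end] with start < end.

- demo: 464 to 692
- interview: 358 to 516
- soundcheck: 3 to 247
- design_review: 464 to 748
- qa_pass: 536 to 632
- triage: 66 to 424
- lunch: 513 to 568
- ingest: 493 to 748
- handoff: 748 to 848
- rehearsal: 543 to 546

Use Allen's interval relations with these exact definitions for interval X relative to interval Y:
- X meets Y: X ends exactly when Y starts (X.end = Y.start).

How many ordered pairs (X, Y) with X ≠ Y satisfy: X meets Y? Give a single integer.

Checking all 90 ordered pairs for relation 'meets'; matching pairs in alphabetical order:
(design_review, handoff): design_review meets handoff ✓
(ingest, handoff): ingest meets handoff ✓
Count: 2.

2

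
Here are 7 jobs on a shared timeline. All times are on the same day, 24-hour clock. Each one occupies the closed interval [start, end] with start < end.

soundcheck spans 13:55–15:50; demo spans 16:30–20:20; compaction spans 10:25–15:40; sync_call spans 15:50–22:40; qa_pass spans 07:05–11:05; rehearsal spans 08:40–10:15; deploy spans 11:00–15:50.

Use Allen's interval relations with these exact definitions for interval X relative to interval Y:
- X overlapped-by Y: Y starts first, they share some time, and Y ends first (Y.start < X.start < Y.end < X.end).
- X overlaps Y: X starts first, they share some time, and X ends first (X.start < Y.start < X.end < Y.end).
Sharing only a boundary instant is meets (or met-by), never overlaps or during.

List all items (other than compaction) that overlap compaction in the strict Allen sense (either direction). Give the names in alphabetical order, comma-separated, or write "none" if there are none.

Target compaction = [10:25, 15:40].
demo [16:30, 20:20] → after → no.
deploy [11:00, 15:50] → overlapped-by → yes.
qa_pass [07:05, 11:05] → overlaps → yes.
rehearsal [08:40, 10:15] → before → no.
soundcheck [13:55, 15:50] → overlapped-by → yes.
sync_call [15:50, 22:40] → after → no.
Result: deploy, qa_pass, soundcheck.

deploy, qa_pass, soundcheck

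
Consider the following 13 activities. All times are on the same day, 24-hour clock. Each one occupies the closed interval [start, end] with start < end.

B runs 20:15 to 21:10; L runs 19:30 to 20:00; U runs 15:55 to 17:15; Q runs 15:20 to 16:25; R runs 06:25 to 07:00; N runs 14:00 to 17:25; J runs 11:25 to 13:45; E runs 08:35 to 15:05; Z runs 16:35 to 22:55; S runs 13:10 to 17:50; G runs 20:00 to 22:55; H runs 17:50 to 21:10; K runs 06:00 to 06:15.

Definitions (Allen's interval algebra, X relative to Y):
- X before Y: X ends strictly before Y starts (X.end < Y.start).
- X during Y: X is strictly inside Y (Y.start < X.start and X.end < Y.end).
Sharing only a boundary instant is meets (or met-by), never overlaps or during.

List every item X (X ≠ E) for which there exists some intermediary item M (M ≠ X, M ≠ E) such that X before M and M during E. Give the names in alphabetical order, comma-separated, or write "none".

Target E = [08:35, 15:05].
Intermediaries M with M during E: J.
Via J — items with X before J: K, R.
Union: K, R.

K, R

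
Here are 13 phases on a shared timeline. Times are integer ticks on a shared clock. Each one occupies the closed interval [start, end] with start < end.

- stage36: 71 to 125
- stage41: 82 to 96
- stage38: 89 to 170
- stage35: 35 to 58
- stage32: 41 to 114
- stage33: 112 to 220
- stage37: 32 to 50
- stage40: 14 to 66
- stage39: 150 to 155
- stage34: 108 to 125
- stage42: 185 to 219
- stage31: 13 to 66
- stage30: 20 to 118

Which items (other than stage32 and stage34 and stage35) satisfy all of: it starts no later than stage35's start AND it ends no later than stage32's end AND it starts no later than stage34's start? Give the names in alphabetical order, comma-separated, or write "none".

stage31, stage37, stage40

Conditions: its start is no later than stage35's start (X.start <= 35) AND its end is no later than stage32's end (X.end <= 114) AND its start is no later than stage34's start (X.start <= 108).
stage30: start 20 <= 35? ✓; end 118 <= 114? ✗; start 20 <= 108? ✓ → no.
stage31: start 13 <= 35? ✓; end 66 <= 114? ✓; start 13 <= 108? ✓ → yes.
stage33: start 112 <= 35? ✗; end 220 <= 114? ✗; start 112 <= 108? ✗ → no.
stage36: start 71 <= 35? ✗; end 125 <= 114? ✗; start 71 <= 108? ✓ → no.
stage37: start 32 <= 35? ✓; end 50 <= 114? ✓; start 32 <= 108? ✓ → yes.
stage38: start 89 <= 35? ✗; end 170 <= 114? ✗; start 89 <= 108? ✓ → no.
stage39: start 150 <= 35? ✗; end 155 <= 114? ✗; start 150 <= 108? ✗ → no.
stage40: start 14 <= 35? ✓; end 66 <= 114? ✓; start 14 <= 108? ✓ → yes.
stage41: start 82 <= 35? ✗; end 96 <= 114? ✓; start 82 <= 108? ✓ → no.
stage42: start 185 <= 35? ✗; end 219 <= 114? ✗; start 185 <= 108? ✗ → no.
Result: stage31, stage37, stage40.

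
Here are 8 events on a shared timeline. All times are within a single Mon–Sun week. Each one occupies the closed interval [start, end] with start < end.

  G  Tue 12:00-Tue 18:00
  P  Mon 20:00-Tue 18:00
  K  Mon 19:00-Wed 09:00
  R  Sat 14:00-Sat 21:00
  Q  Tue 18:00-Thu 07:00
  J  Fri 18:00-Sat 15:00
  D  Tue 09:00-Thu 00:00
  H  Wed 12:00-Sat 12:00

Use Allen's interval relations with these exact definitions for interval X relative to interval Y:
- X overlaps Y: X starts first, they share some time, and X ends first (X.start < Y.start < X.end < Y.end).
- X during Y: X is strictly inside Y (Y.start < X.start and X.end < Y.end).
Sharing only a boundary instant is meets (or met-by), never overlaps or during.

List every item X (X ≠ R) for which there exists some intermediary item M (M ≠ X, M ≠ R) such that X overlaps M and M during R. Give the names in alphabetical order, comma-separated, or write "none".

Target R = [Sat 14:00, Sat 21:00].
Intermediaries M with M during R: none.
Union: none.

none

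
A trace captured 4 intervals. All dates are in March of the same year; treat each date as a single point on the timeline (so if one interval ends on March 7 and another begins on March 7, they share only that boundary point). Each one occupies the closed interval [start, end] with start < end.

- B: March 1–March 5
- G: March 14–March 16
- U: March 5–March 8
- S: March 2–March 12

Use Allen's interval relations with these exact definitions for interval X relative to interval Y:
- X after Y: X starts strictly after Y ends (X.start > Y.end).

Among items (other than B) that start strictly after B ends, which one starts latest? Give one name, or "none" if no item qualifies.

Target B = [March 1, March 5].
G [March 14, March 16] → after → candidate.
S [March 2, March 12] → overlapped-by → excluded.
U [March 5, March 8] → met-by → excluded.
Among candidates, latest start is March 14 → G.

G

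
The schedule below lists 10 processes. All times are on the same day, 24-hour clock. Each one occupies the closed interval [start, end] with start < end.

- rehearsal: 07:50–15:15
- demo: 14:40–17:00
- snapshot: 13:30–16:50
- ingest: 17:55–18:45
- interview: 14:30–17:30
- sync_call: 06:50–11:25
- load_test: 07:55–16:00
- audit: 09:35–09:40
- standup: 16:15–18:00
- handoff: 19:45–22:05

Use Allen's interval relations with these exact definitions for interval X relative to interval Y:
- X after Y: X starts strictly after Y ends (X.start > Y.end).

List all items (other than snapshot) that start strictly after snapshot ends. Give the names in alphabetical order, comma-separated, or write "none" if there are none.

Target snapshot = [13:30, 16:50].
audit [09:35, 09:40] → before → no.
demo [14:40, 17:00] → overlapped-by → no.
handoff [19:45, 22:05] → after → yes.
ingest [17:55, 18:45] → after → yes.
interview [14:30, 17:30] → overlapped-by → no.
load_test [07:55, 16:00] → overlaps → no.
rehearsal [07:50, 15:15] → overlaps → no.
standup [16:15, 18:00] → overlapped-by → no.
sync_call [06:50, 11:25] → before → no.
Result: handoff, ingest.

handoff, ingest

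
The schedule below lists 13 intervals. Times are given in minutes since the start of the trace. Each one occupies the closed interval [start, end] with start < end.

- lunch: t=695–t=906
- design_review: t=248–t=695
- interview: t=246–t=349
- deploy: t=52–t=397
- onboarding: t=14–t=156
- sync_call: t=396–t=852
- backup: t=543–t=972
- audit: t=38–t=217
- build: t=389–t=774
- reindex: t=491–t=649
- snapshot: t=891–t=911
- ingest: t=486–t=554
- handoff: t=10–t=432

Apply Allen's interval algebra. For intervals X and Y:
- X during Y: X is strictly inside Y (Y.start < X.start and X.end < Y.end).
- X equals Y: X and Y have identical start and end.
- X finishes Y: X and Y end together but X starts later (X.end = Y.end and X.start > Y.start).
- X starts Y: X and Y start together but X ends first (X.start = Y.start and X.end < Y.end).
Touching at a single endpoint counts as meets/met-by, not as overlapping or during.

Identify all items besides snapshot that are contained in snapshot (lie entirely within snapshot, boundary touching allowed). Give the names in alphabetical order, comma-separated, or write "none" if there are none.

none

Target snapshot = [t=891, t=911].
audit [t=38, t=217] → before → no.
backup [t=543, t=972] → contains → no.
build [t=389, t=774] → before → no.
deploy [t=52, t=397] → before → no.
design_review [t=248, t=695] → before → no.
handoff [t=10, t=432] → before → no.
ingest [t=486, t=554] → before → no.
interview [t=246, t=349] → before → no.
lunch [t=695, t=906] → overlaps → no.
onboarding [t=14, t=156] → before → no.
reindex [t=491, t=649] → before → no.
sync_call [t=396, t=852] → before → no.
Result: none.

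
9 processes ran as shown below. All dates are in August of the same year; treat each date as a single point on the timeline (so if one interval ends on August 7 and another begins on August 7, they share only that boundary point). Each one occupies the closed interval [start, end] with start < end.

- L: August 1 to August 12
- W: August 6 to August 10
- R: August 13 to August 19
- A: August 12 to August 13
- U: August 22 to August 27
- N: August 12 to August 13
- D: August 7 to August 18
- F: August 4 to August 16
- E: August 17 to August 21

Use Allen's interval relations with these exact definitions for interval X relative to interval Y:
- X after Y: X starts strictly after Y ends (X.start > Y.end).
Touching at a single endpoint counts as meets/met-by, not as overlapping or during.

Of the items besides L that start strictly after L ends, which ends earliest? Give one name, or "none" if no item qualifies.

R

Target L = [August 1, August 12].
A [August 12, August 13] → met-by → excluded.
D [August 7, August 18] → overlapped-by → excluded.
E [August 17, August 21] → after → candidate.
F [August 4, August 16] → overlapped-by → excluded.
N [August 12, August 13] → met-by → excluded.
R [August 13, August 19] → after → candidate.
U [August 22, August 27] → after → candidate.
W [August 6, August 10] → during → excluded.
Among candidates, earliest end is August 19 → R.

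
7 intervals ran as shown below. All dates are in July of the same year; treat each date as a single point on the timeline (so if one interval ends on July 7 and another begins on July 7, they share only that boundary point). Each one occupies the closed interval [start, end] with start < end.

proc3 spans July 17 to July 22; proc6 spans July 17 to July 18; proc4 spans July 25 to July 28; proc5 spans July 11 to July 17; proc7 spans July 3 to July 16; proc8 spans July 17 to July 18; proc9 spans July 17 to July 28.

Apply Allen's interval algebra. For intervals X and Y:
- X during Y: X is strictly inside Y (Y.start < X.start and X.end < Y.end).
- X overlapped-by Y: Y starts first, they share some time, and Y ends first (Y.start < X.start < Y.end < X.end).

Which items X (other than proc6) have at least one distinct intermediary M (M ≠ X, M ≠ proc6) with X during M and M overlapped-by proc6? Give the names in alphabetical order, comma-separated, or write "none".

Target proc6 = [July 17, July 18].
Intermediaries M with M overlapped-by proc6: none.
Union: none.

none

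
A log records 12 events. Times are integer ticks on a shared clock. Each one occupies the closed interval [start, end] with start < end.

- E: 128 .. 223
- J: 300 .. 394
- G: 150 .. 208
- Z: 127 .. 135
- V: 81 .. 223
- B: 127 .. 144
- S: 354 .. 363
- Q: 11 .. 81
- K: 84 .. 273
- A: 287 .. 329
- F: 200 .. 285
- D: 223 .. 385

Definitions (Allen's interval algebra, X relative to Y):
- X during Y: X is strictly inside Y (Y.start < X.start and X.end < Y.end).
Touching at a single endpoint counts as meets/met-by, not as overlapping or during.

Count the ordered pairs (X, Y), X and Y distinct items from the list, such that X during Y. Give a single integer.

11

Checking all 132 ordered pairs for relation 'during'; matching pairs in alphabetical order:
(A, D): A during D ✓
(B, K): B during K ✓
(B, V): B during V ✓
(E, K): E during K ✓
(G, E): G during E ✓
(G, K): G during K ✓
(G, V): G during V ✓
(S, D): S during D ✓
(S, J): S during J ✓
(Z, K): Z during K ✓
(Z, V): Z during V ✓
Count: 11.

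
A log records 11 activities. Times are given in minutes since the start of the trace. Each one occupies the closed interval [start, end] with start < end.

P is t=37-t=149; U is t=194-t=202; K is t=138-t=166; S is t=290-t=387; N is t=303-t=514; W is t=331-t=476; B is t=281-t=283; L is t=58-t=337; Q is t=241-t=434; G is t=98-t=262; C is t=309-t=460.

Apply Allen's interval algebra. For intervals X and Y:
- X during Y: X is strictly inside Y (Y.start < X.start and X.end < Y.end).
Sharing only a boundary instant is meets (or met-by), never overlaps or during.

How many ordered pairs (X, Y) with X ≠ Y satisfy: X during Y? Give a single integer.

Checking all 110 ordered pairs for relation 'during'; matching pairs in alphabetical order:
(B, L): B during L ✓
(B, Q): B during Q ✓
(C, N): C during N ✓
(G, L): G during L ✓
(K, G): K during G ✓
(K, L): K during L ✓
(S, Q): S during Q ✓
(U, G): U during G ✓
(U, L): U during L ✓
(W, N): W during N ✓
Count: 10.

10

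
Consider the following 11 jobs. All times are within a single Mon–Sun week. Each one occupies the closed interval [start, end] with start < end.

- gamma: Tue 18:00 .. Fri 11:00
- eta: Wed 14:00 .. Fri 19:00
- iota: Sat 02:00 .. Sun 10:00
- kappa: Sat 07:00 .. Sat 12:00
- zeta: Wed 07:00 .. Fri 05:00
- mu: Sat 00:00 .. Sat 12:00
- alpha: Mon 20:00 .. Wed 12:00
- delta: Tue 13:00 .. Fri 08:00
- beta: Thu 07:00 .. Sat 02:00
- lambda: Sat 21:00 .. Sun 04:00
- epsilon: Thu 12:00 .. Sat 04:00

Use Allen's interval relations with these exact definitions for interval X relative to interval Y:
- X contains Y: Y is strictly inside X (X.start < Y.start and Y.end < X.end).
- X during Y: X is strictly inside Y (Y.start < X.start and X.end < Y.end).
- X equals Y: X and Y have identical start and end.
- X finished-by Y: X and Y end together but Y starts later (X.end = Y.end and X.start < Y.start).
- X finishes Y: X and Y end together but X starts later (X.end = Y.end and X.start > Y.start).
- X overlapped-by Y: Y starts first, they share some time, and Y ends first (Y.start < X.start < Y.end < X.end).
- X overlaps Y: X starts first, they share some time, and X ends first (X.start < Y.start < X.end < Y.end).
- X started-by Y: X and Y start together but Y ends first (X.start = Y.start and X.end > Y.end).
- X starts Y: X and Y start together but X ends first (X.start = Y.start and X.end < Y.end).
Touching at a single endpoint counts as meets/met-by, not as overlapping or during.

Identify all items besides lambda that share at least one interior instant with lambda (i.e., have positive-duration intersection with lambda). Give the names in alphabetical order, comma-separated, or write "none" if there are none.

Target lambda = [Sat 21:00, Sun 04:00].
alpha [Mon 20:00, Wed 12:00] → before → no.
beta [Thu 07:00, Sat 02:00] → before → no.
delta [Tue 13:00, Fri 08:00] → before → no.
epsilon [Thu 12:00, Sat 04:00] → before → no.
eta [Wed 14:00, Fri 19:00] → before → no.
gamma [Tue 18:00, Fri 11:00] → before → no.
iota [Sat 02:00, Sun 10:00] → contains → yes.
kappa [Sat 07:00, Sat 12:00] → before → no.
mu [Sat 00:00, Sat 12:00] → before → no.
zeta [Wed 07:00, Fri 05:00] → before → no.
Result: iota.

iota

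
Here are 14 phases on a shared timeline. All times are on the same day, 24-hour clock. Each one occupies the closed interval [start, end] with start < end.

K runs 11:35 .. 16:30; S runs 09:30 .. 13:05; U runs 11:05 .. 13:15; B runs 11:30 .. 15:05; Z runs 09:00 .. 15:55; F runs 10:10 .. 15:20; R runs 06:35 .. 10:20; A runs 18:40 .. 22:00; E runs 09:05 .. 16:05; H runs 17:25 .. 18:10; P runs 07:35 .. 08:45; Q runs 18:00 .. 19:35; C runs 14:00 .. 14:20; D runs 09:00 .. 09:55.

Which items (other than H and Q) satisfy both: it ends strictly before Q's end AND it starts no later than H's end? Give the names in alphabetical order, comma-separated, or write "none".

Conditions: its end is strictly before Q's end (X.end < 19:35) AND its start is no later than H's end (X.start <= 18:10).
A: end 22:00 < 19:35? ✗; start 18:40 <= 18:10? ✗ → no.
B: end 15:05 < 19:35? ✓; start 11:30 <= 18:10? ✓ → yes.
C: end 14:20 < 19:35? ✓; start 14:00 <= 18:10? ✓ → yes.
D: end 09:55 < 19:35? ✓; start 09:00 <= 18:10? ✓ → yes.
E: end 16:05 < 19:35? ✓; start 09:05 <= 18:10? ✓ → yes.
F: end 15:20 < 19:35? ✓; start 10:10 <= 18:10? ✓ → yes.
K: end 16:30 < 19:35? ✓; start 11:35 <= 18:10? ✓ → yes.
P: end 08:45 < 19:35? ✓; start 07:35 <= 18:10? ✓ → yes.
R: end 10:20 < 19:35? ✓; start 06:35 <= 18:10? ✓ → yes.
S: end 13:05 < 19:35? ✓; start 09:30 <= 18:10? ✓ → yes.
U: end 13:15 < 19:35? ✓; start 11:05 <= 18:10? ✓ → yes.
Z: end 15:55 < 19:35? ✓; start 09:00 <= 18:10? ✓ → yes.
Result: B, C, D, E, F, K, P, R, S, U, Z.

B, C, D, E, F, K, P, R, S, U, Z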